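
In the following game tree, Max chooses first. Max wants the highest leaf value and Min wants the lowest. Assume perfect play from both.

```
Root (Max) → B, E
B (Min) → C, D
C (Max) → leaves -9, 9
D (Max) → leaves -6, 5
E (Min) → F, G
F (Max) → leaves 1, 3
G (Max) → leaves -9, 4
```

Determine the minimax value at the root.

C (Max): max(-9, 9) = 9
D (Max): max(-6, 5) = 5
B (Min): min(9, 5) = 5
F (Max): max(1, 3) = 3
G (Max): max(-9, 4) = 4
E (Min): min(3, 4) = 3
Root (Max): max(5, 3) = 5

5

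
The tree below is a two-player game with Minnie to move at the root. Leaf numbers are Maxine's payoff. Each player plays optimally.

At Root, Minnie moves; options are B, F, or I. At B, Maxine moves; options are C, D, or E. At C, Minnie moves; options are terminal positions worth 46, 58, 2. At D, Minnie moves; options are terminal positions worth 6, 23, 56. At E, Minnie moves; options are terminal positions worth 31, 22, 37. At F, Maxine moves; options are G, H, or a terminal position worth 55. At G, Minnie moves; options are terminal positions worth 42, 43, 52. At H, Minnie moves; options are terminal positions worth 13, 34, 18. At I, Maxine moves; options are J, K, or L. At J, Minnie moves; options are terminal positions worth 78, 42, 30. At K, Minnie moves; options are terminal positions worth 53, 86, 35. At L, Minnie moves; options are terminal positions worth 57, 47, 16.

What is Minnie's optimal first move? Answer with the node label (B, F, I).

C (Minnie): min(46, 58, 2) = 2
D (Minnie): min(6, 23, 56) = 6
E (Minnie): min(31, 22, 37) = 22
B (Maxine): max(2, 6, 22) = 22
G (Minnie): min(42, 43, 52) = 42
H (Minnie): min(13, 34, 18) = 13
F (Maxine): max(42, 13, 55) = 55
J (Minnie): min(78, 42, 30) = 30
K (Minnie): min(53, 86, 35) = 35
L (Minnie): min(57, 47, 16) = 16
I (Maxine): max(30, 35, 16) = 35
Root (Minnie): min(22, 55, 35) = 22
Minnie picks the child with the lowest value: B (value 22).

B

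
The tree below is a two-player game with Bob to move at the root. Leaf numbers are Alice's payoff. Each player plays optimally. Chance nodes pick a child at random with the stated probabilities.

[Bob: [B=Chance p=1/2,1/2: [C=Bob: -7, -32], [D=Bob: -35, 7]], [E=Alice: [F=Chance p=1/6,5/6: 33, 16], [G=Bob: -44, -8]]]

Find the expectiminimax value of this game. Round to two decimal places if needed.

C (Bob): min(-7, -32) = -32
D (Bob): min(-35, 7) = -35
B (Chance): 1/2·-32 + 1/2·-35 = -33.5
F (Chance): 1/6·33 + 5/6·16 = 18.83
G (Bob): min(-44, -8) = -44
E (Alice): max(18.83, -44) = 18.83
Root (Bob): min(-33.5, 18.83) = -33.5

-33.5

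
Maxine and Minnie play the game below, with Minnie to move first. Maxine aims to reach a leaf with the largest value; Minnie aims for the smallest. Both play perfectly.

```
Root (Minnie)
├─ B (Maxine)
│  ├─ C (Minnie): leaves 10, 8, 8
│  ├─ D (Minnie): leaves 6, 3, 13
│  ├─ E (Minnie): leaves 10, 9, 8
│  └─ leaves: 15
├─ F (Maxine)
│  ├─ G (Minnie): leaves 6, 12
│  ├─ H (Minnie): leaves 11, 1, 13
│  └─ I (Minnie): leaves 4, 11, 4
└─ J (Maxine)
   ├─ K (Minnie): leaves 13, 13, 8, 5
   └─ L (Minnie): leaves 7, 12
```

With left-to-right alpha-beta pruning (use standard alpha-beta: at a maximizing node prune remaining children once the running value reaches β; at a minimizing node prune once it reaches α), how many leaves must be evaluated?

C [α=-∞,β=+∞]: v=8
D [α=8,β=+∞]: v=6 after child 1 ≤ α → α-cutoff, skip 2
E [α=8,β=+∞]: v=8
B [α=-∞,β=+∞]: v=15
G [α=-∞,β=15]: v=6
H [α=6,β=15]: v=1 after child 2 ≤ α → α-cutoff, skip 1
I [α=6,β=15]: v=4 after child 1 ≤ α → α-cutoff, skip 2
F [α=-∞,β=15]: v=6
K [α=-∞,β=6]: v=5
L [α=5,β=6]: v=7
J [α=-∞,β=6]: v=7
Root [α=-∞,β=+∞]: v=6
Leaves evaluated: 19 of 24.

19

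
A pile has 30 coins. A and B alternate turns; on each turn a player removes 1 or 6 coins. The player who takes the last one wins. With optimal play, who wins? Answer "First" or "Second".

Compute winning (W) and losing (L) positions by backward induction:
i:   0  1  2  3  4  5  6  7  8  9 10 11 12 13 14 15 16 17 18 19 20 21 22 23 24 25 26 27 28 29 30
     L  W  L  W  L  W  W  L  W  L  W  L  W  W  L  W  L  W  L  W  W  L  W  L  W  L  W  W  L  W  L
Position 30 is L, so the second player wins.

Second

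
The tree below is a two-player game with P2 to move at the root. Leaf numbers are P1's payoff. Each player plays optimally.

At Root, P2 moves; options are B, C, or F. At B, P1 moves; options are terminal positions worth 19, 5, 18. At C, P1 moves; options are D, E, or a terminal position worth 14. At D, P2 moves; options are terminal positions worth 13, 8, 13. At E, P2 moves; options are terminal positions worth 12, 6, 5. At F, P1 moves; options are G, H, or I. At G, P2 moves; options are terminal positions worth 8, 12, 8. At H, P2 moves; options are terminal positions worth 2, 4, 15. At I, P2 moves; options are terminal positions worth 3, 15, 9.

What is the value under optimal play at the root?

B (P1): max(19, 5, 18) = 19
D (P2): min(13, 8, 13) = 8
E (P2): min(12, 6, 5) = 5
C (P1): max(8, 5, 14) = 14
G (P2): min(8, 12, 8) = 8
H (P2): min(2, 4, 15) = 2
I (P2): min(3, 15, 9) = 3
F (P1): max(8, 2, 3) = 8
Root (P2): min(19, 14, 8) = 8

8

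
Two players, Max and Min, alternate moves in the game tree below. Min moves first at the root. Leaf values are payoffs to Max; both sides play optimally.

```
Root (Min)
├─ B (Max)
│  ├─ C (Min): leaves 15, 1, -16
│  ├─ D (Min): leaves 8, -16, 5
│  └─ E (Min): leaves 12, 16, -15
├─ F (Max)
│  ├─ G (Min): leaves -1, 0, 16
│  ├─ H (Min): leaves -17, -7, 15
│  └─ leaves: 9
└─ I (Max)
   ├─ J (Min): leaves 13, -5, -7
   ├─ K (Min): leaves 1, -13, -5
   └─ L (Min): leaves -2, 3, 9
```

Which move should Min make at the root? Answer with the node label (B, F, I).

C (Min): min(15, 1, -16) = -16
D (Min): min(8, -16, 5) = -16
E (Min): min(12, 16, -15) = -15
B (Max): max(-16, -16, -15) = -15
G (Min): min(-1, 0, 16) = -1
H (Min): min(-17, -7, 15) = -17
F (Max): max(-1, -17, 9) = 9
J (Min): min(13, -5, -7) = -7
K (Min): min(1, -13, -5) = -13
L (Min): min(-2, 3, 9) = -2
I (Max): max(-7, -13, -2) = -2
Root (Min): min(-15, 9, -2) = -15
Min picks the child with the lowest value: B (value -15).

B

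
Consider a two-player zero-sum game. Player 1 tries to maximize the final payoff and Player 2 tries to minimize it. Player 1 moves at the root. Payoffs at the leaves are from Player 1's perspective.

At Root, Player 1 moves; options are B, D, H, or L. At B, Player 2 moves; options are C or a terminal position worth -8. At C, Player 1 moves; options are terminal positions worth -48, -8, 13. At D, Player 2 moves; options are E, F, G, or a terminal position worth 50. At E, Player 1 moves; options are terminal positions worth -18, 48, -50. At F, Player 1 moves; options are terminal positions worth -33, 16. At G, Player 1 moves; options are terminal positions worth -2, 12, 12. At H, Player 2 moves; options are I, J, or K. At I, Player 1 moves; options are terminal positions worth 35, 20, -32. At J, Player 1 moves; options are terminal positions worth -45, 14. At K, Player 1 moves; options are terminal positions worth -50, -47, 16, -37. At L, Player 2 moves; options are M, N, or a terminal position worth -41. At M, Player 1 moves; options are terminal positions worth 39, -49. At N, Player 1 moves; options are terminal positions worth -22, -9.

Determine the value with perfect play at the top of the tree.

14

C (Player 1): max(-48, -8, 13) = 13
B (Player 2): min(13, -8) = -8
E (Player 1): max(-18, 48, -50) = 48
F (Player 1): max(-33, 16) = 16
G (Player 1): max(-2, 12, 12) = 12
D (Player 2): min(48, 16, 12, 50) = 12
I (Player 1): max(35, 20, -32) = 35
J (Player 1): max(-45, 14) = 14
K (Player 1): max(-50, -47, 16, -37) = 16
H (Player 2): min(35, 14, 16) = 14
M (Player 1): max(39, -49) = 39
N (Player 1): max(-22, -9) = -9
L (Player 2): min(39, -9, -41) = -41
Root (Player 1): max(-8, 12, 14, -41) = 14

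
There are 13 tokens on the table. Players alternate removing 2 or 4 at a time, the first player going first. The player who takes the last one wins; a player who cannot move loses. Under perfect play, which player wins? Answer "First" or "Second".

i:   0  1  2  3  4  5  6  7  8  9 10 11 12 13
     L  L  W  W  W  W  L  L  W  W  W  W  L  L
Position 13 is L, so the second player wins.

Second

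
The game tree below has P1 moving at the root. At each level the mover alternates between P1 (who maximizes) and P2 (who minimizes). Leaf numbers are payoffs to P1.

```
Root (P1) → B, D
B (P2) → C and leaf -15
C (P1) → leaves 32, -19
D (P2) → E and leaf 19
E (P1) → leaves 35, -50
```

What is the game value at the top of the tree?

19

C (P1): max(32, -19) = 32
B (P2): min(32, -15) = -15
E (P1): max(35, -50) = 35
D (P2): min(35, 19) = 19
Root (P1): max(-15, 19) = 19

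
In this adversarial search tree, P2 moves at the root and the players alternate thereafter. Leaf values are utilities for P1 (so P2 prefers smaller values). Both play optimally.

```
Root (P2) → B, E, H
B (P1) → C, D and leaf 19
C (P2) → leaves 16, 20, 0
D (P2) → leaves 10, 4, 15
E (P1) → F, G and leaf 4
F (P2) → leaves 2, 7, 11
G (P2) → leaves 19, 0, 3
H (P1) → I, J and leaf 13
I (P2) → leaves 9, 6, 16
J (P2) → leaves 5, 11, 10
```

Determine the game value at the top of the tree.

4

C (P2): min(16, 20, 0) = 0
D (P2): min(10, 4, 15) = 4
B (P1): max(0, 4, 19) = 19
F (P2): min(2, 7, 11) = 2
G (P2): min(19, 0, 3) = 0
E (P1): max(2, 0, 4) = 4
I (P2): min(9, 6, 16) = 6
J (P2): min(5, 11, 10) = 5
H (P1): max(6, 5, 13) = 13
Root (P2): min(19, 4, 13) = 4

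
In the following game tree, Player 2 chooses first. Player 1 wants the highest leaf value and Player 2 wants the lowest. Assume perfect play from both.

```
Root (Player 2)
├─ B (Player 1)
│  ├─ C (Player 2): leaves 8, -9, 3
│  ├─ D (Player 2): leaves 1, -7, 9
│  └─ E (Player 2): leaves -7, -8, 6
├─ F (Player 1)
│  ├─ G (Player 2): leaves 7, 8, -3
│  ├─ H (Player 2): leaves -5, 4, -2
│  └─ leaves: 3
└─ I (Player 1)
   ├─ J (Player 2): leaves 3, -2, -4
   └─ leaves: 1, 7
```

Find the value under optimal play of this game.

C (Player 2): min(8, -9, 3) = -9
D (Player 2): min(1, -7, 9) = -7
E (Player 2): min(-7, -8, 6) = -8
B (Player 1): max(-9, -7, -8) = -7
G (Player 2): min(7, 8, -3) = -3
H (Player 2): min(-5, 4, -2) = -5
F (Player 1): max(-3, -5, 3) = 3
J (Player 2): min(3, -2, -4) = -4
I (Player 1): max(-4, 1, 7) = 7
Root (Player 2): min(-7, 3, 7) = -7

-7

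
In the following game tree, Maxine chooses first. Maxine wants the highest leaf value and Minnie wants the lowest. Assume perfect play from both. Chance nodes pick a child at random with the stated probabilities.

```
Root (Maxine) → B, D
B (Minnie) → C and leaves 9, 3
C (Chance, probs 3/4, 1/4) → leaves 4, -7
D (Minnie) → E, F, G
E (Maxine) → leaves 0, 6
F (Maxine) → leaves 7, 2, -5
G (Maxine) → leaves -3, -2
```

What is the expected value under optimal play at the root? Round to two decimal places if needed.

C (Chance): 3/4·4 + 1/4·-7 = 1.25
B (Minnie): min(1.25, 9, 3) = 1.25
E (Maxine): max(0, 6) = 6
F (Maxine): max(7, 2, -5) = 7
G (Maxine): max(-3, -2) = -2
D (Minnie): min(6, 7, -2) = -2
Root (Maxine): max(1.25, -2) = 1.25

1.25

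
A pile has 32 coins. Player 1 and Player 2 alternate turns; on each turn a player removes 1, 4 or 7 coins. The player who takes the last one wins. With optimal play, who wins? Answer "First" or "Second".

Positions where the player to move wins (W) vs loses (L):
i:   0  1  2  3  4  5  6  7  8  9 10 11 12 13 14 15 16 17 18 19 20 21 22 23 24 25 26 27 28 29 30 31 32
     L  W  L  W  W  L  W  W  L  W  L  W  W  L  W  W  L  W  L  W  W  L  W  W  L  W  L  W  W  L  W  W  L
Position 32 is L, so the second player wins.

Second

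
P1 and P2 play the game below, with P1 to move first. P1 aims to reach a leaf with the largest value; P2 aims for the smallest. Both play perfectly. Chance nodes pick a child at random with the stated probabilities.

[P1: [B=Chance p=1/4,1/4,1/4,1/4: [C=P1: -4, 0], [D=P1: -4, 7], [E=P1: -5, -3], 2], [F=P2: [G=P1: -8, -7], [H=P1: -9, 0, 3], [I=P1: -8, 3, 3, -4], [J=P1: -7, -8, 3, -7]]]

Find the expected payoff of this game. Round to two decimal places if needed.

C (P1): max(-4, 0) = 0
D (P1): max(-4, 7) = 7
E (P1): max(-5, -3) = -3
B (Chance): 1/4·0 + 1/4·7 + 1/4·-3 + 1/4·2 = 1.5
G (P1): max(-8, -7) = -7
H (P1): max(-9, 0, 3) = 3
I (P1): max(-8, 3, 3, -4) = 3
J (P1): max(-7, -8, 3, -7) = 3
F (P2): min(-7, 3, 3, 3) = -7
Root (P1): max(1.5, -7) = 1.5

1.5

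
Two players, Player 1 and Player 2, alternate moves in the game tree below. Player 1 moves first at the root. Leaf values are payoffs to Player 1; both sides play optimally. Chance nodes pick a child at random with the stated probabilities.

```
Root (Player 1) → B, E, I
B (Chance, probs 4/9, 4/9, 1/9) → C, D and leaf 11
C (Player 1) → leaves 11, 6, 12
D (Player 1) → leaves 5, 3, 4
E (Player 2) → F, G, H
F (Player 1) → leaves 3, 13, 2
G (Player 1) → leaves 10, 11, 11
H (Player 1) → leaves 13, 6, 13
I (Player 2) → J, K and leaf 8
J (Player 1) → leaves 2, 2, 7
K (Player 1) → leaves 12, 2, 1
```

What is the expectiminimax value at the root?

11

C (Player 1): max(11, 6, 12) = 12
D (Player 1): max(5, 3, 4) = 5
B (Chance): 4/9·12 + 4/9·5 + 1/9·11 = 8.78
F (Player 1): max(3, 13, 2) = 13
G (Player 1): max(10, 11, 11) = 11
H (Player 1): max(13, 6, 13) = 13
E (Player 2): min(13, 11, 13) = 11
J (Player 1): max(2, 2, 7) = 7
K (Player 1): max(12, 2, 1) = 12
I (Player 2): min(7, 12, 8) = 7
Root (Player 1): max(8.78, 11, 7) = 11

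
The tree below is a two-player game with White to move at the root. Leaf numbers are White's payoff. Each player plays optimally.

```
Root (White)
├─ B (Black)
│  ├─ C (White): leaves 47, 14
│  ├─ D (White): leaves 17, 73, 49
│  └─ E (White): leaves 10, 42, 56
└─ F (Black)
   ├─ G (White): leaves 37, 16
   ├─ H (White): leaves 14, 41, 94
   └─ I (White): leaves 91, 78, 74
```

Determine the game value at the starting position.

C (White): max(47, 14) = 47
D (White): max(17, 73, 49) = 73
E (White): max(10, 42, 56) = 56
B (Black): min(47, 73, 56) = 47
G (White): max(37, 16) = 37
H (White): max(14, 41, 94) = 94
I (White): max(91, 78, 74) = 91
F (Black): min(37, 94, 91) = 37
Root (White): max(47, 37) = 47

47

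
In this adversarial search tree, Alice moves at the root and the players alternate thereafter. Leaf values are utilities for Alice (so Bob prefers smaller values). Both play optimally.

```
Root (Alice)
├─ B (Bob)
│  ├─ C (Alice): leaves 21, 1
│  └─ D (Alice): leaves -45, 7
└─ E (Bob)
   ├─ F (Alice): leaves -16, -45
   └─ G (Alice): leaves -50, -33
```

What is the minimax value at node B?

C: max(21, 1) = 21
D: max(-45, 7) = 7
B: min(21, 7) = 7

7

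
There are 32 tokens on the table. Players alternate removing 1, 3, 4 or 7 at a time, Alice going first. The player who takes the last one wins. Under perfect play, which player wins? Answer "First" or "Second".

i:   0  1  2  3  4  5  6  7  8  9 10 11 12 13 14 15 16 17 18 19 20 21 22 23 24 25 26 27 28 29 30 31 32
     L  W  L  W  W  W  W  W  L  W  L  W  W  W  W  W  L  W  L  W  W  W  W  W  L  W  L  W  W  W  W  W  L
Position 32 is L, so the second player wins.

Second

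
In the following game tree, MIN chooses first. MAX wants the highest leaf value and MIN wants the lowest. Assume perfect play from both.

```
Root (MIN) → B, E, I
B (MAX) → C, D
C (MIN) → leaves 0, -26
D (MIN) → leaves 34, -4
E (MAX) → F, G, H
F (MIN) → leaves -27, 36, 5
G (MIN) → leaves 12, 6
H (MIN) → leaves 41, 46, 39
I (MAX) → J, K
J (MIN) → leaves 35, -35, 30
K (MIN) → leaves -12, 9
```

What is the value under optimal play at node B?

C: min(0, -26) = -26
D: min(34, -4) = -4
B: max(-26, -4) = -4

-4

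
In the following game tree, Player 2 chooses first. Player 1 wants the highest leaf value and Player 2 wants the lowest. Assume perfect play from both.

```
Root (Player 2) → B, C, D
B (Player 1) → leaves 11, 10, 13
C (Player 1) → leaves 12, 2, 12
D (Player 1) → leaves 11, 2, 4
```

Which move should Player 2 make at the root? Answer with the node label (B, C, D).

D

B (Player 1): max(11, 10, 13) = 13
C (Player 1): max(12, 2, 12) = 12
D (Player 1): max(11, 2, 4) = 11
Root (Player 2): min(13, 12, 11) = 11
Player 2 picks the child with the lowest value: D (value 11).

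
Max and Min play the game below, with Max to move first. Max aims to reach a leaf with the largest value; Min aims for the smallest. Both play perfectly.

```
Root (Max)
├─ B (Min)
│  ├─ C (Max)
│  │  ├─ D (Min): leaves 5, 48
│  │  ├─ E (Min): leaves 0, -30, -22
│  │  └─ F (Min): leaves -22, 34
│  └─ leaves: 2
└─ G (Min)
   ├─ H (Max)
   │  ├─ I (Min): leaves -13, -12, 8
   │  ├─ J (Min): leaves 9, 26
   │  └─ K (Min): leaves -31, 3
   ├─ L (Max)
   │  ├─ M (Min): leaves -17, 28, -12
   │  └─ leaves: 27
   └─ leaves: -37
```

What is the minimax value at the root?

D (Min): min(5, 48) = 5
E (Min): min(0, -30, -22) = -30
F (Min): min(-22, 34) = -22
C (Max): max(5, -30, -22) = 5
B (Min): min(5, 2) = 2
I (Min): min(-13, -12, 8) = -13
J (Min): min(9, 26) = 9
K (Min): min(-31, 3) = -31
H (Max): max(-13, 9, -31) = 9
M (Min): min(-17, 28, -12) = -17
L (Max): max(-17, 27) = 27
G (Min): min(9, 27, -37) = -37
Root (Max): max(2, -37) = 2

2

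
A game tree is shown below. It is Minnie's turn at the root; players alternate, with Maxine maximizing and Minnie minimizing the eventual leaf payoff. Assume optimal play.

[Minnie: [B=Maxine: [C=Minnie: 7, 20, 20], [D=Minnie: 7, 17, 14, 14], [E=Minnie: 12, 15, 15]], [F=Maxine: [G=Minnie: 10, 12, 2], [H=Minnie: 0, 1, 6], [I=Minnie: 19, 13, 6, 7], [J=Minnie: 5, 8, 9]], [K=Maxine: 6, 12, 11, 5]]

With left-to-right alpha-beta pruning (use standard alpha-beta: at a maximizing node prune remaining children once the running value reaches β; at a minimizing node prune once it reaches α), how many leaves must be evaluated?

C [α=-∞,β=+∞]: v=7
D [α=7,β=+∞]: v=7 after child 1 ≤ α → α-cutoff, skip 3
E [α=7,β=+∞]: v=12
B [α=-∞,β=+∞]: v=12
G [α=-∞,β=12]: v=2
H [α=2,β=12]: v=0 after child 1 ≤ α → α-cutoff, skip 2
I [α=2,β=12]: v=6
J [α=6,β=12]: v=5 after child 1 ≤ α → α-cutoff, skip 2
F [α=-∞,β=12]: v=6
K [α=-∞,β=6]: v=6 after child 1 ≥ β → β-cutoff, skip 3
Root [α=-∞,β=+∞]: v=6
Leaves evaluated: 17 of 27.

17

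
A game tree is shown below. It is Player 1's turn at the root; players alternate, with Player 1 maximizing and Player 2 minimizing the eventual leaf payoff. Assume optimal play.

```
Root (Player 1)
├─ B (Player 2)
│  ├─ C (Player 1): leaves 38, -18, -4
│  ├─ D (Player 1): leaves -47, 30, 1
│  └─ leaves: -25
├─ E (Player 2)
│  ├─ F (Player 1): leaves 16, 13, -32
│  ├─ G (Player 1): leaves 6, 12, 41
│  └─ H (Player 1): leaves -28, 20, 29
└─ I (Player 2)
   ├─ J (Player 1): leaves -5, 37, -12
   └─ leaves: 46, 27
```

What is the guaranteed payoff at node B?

-25

C: max(38, -18, -4) = 38
D: max(-47, 30, 1) = 30
B: min(38, 30, -25) = -25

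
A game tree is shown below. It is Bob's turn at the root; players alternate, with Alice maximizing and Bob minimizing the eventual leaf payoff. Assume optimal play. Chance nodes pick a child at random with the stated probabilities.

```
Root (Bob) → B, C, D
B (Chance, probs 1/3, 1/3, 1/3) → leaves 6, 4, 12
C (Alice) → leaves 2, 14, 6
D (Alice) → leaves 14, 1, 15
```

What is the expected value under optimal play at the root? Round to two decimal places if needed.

7.33

B (Chance): 1/3·6 + 1/3·4 + 1/3·12 = 7.33
C (Alice): max(2, 14, 6) = 14
D (Alice): max(14, 1, 15) = 15
Root (Bob): min(7.33, 14, 15) = 7.33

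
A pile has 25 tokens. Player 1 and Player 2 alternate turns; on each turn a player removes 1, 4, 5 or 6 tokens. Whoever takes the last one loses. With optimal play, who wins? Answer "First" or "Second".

First

Positions where the player to move wins (W) vs loses (L):
i:   0  1  2  3  4  5  6  7  8  9 10 11 12 13 14 15 16 17 18 19 20 21 22 23 24 25
     W  L  W  L  W  W  W  W  W  W  L  W  L  W  W  W  W  W  W  L  W  L  W  W  W  W
Position 25 is W, so the first player wins.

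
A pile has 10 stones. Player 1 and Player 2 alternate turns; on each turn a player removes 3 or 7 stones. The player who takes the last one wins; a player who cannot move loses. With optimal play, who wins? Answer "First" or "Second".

i:   0  1  2  3  4  5  6  7  8  9 10
     L  L  L  W  W  W  L  W  W  W  L
Position 10 is L, so the second player wins.

Second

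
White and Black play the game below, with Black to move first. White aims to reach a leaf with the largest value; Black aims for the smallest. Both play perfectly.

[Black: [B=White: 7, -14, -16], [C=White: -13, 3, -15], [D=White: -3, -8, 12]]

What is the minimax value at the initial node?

3

B (White): max(7, -14, -16) = 7
C (White): max(-13, 3, -15) = 3
D (White): max(-3, -8, 12) = 12
Root (Black): min(7, 3, 12) = 3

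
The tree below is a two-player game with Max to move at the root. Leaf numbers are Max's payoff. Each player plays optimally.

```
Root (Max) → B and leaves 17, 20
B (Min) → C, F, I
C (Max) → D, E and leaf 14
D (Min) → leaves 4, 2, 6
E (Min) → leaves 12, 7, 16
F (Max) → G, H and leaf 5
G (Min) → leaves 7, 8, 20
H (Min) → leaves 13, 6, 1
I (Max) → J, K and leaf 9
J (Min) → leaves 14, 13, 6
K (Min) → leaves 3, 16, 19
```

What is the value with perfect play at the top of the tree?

20

D (Min): min(4, 2, 6) = 2
E (Min): min(12, 7, 16) = 7
C (Max): max(2, 7, 14) = 14
G (Min): min(7, 8, 20) = 7
H (Min): min(13, 6, 1) = 1
F (Max): max(7, 1, 5) = 7
J (Min): min(14, 13, 6) = 6
K (Min): min(3, 16, 19) = 3
I (Max): max(6, 3, 9) = 9
B (Min): min(14, 7, 9) = 7
Root (Max): max(7, 17, 20) = 20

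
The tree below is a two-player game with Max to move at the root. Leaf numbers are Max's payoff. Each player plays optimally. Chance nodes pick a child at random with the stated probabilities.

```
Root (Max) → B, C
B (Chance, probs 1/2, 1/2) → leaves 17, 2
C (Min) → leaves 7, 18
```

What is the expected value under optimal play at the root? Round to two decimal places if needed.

B (Chance): 1/2·17 + 1/2·2 = 9.5
C (Min): min(7, 18) = 7
Root (Max): max(9.5, 7) = 9.5

9.5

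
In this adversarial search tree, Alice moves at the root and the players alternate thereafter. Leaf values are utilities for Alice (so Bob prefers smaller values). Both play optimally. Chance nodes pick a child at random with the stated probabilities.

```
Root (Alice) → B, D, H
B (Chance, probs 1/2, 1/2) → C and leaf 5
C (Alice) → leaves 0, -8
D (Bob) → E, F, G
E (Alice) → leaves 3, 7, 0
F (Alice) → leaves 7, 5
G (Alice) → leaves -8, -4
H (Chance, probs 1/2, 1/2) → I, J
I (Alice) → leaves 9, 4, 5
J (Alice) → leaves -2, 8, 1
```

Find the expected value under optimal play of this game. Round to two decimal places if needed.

C (Alice): max(0, -8) = 0
B (Chance): 1/2·0 + 1/2·5 = 2.5
E (Alice): max(3, 7, 0) = 7
F (Alice): max(7, 5) = 7
G (Alice): max(-8, -4) = -4
D (Bob): min(7, 7, -4) = -4
I (Alice): max(9, 4, 5) = 9
J (Alice): max(-2, 8, 1) = 8
H (Chance): 1/2·9 + 1/2·8 = 8.5
Root (Alice): max(2.5, -4, 8.5) = 8.5

8.5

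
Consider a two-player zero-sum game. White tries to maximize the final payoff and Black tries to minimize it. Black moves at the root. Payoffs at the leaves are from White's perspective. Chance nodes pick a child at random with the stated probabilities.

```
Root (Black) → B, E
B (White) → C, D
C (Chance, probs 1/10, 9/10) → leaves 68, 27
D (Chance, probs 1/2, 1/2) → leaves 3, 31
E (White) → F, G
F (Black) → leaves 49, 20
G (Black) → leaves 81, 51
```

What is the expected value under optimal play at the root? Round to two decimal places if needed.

C (Chance): 1/10·68 + 9/10·27 = 31.1
D (Chance): 1/2·3 + 1/2·31 = 17
B (White): max(31.1, 17) = 31.1
F (Black): min(49, 20) = 20
G (Black): min(81, 51) = 51
E (White): max(20, 51) = 51
Root (Black): min(31.1, 51) = 31.1

31.1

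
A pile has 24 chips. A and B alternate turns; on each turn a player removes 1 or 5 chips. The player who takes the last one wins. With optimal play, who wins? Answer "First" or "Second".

W/L table (W = player to move can force a win):
i:   0  1  2  3  4  5  6  7  8  9 10 11 12 13 14 15 16 17 18 19 20 21 22 23 24
     L  W  L  W  L  W  L  W  L  W  L  W  L  W  L  W  L  W  L  W  L  W  L  W  L
Position 24 is L, so the second player wins.

Second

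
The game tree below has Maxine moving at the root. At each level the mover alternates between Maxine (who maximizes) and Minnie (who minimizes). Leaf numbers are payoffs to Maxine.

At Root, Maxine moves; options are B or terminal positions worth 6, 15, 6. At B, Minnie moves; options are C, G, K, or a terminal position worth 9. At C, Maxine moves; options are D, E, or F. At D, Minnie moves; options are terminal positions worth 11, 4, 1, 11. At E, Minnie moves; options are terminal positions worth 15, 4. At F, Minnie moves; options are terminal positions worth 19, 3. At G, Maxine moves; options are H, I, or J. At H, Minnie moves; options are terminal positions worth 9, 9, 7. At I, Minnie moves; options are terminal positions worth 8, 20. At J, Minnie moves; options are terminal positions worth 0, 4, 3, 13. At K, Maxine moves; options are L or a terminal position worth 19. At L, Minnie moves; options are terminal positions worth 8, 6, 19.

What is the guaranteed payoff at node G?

8

H: min(9, 9, 7) = 7
I: min(8, 20) = 8
J: min(0, 4, 3, 13) = 0
G: max(7, 8, 0) = 8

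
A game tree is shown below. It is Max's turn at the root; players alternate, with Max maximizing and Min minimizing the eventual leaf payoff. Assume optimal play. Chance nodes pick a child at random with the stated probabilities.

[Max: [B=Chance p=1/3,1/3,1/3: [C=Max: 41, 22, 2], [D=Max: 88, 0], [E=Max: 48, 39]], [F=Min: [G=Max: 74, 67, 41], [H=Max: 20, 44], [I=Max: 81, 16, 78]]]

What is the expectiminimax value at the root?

C (Max): max(41, 22, 2) = 41
D (Max): max(88, 0) = 88
E (Max): max(48, 39) = 48
B (Chance): 1/3·41 + 1/3·88 + 1/3·48 = 59
G (Max): max(74, 67, 41) = 74
H (Max): max(20, 44) = 44
I (Max): max(81, 16, 78) = 81
F (Min): min(74, 44, 81) = 44
Root (Max): max(59, 44) = 59

59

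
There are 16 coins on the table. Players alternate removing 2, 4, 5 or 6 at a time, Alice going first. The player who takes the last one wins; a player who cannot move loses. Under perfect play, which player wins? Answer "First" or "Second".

Second

Positions where the player to move wins (W) vs loses (L):
i:   0  1  2  3  4  5  6  7  8  9 10 11 12 13 14 15 16
     L  L  W  W  W  W  W  W  L  L  W  W  W  W  W  W  L
Position 16 is L, so the second player wins.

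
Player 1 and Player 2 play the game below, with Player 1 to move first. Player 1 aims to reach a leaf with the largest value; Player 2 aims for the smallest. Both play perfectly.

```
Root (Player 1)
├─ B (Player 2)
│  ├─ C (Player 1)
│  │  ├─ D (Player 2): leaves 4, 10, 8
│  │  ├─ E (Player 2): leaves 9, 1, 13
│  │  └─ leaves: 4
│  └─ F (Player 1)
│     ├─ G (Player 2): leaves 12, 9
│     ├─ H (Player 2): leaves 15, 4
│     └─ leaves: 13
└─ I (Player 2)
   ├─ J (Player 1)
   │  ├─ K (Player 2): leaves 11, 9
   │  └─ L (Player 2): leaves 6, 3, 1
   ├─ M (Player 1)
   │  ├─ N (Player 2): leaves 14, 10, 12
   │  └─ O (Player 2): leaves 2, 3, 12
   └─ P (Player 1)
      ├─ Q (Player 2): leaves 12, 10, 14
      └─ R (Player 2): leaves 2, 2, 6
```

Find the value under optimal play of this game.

D (Player 2): min(4, 10, 8) = 4
E (Player 2): min(9, 1, 13) = 1
C (Player 1): max(4, 1, 4) = 4
G (Player 2): min(12, 9) = 9
H (Player 2): min(15, 4) = 4
F (Player 1): max(9, 4, 13) = 13
B (Player 2): min(4, 13) = 4
K (Player 2): min(11, 9) = 9
L (Player 2): min(6, 3, 1) = 1
J (Player 1): max(9, 1) = 9
N (Player 2): min(14, 10, 12) = 10
O (Player 2): min(2, 3, 12) = 2
M (Player 1): max(10, 2) = 10
Q (Player 2): min(12, 10, 14) = 10
R (Player 2): min(2, 2, 6) = 2
P (Player 1): max(10, 2) = 10
I (Player 2): min(9, 10, 10) = 9
Root (Player 1): max(4, 9) = 9

9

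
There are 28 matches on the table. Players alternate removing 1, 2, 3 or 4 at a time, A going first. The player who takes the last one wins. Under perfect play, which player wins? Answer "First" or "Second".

First

Positions where the player to move wins (W) vs loses (L):
i:   0  1  2  3  4  5  6  7  8  9 10 11 12 13 14 15 16 17 18 19 20 21 22 23 24 25 26 27 28
     L  W  W  W  W  L  W  W  W  W  L  W  W  W  W  L  W  W  W  W  L  W  W  W  W  L  W  W  W
Position 28 is W, so the first player wins.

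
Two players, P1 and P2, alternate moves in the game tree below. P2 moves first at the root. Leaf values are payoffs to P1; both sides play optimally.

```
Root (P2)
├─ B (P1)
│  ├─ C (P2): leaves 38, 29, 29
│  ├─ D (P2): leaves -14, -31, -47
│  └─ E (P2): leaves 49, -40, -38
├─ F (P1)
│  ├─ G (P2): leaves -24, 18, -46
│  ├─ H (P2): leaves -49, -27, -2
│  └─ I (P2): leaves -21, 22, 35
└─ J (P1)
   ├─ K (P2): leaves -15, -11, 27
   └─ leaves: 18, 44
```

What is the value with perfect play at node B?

29

C: min(38, 29, 29) = 29
D: min(-14, -31, -47) = -47
E: min(49, -40, -38) = -40
B: max(29, -47, -40) = 29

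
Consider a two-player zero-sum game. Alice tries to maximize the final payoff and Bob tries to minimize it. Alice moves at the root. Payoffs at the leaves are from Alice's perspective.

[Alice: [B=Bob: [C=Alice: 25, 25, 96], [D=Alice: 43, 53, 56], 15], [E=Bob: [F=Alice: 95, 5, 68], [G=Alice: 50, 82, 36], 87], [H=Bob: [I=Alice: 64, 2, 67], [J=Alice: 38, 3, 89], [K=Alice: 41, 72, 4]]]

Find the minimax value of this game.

C (Alice): max(25, 25, 96) = 96
D (Alice): max(43, 53, 56) = 56
B (Bob): min(96, 56, 15) = 15
F (Alice): max(95, 5, 68) = 95
G (Alice): max(50, 82, 36) = 82
E (Bob): min(95, 82, 87) = 82
I (Alice): max(64, 2, 67) = 67
J (Alice): max(38, 3, 89) = 89
K (Alice): max(41, 72, 4) = 72
H (Bob): min(67, 89, 72) = 67
Root (Alice): max(15, 82, 67) = 82

82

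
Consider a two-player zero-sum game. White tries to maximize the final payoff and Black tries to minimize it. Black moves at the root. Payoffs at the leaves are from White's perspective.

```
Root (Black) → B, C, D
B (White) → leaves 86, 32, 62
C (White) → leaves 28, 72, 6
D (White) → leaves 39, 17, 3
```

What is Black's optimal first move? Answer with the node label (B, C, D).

B (White): max(86, 32, 62) = 86
C (White): max(28, 72, 6) = 72
D (White): max(39, 17, 3) = 39
Root (Black): min(86, 72, 39) = 39
Black picks the child with the lowest value: D (value 39).

D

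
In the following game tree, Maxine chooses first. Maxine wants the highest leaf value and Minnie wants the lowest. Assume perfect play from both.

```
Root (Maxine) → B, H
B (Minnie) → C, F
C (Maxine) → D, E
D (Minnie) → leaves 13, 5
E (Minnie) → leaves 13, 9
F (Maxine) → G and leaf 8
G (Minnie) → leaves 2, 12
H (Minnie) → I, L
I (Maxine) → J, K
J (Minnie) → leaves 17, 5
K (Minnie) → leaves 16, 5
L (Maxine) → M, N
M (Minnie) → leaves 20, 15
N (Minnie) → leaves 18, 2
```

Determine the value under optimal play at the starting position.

D (Minnie): min(13, 5) = 5
E (Minnie): min(13, 9) = 9
C (Maxine): max(5, 9) = 9
G (Minnie): min(2, 12) = 2
F (Maxine): max(2, 8) = 8
B (Minnie): min(9, 8) = 8
J (Minnie): min(17, 5) = 5
K (Minnie): min(16, 5) = 5
I (Maxine): max(5, 5) = 5
M (Minnie): min(20, 15) = 15
N (Minnie): min(18, 2) = 2
L (Maxine): max(15, 2) = 15
H (Minnie): min(5, 15) = 5
Root (Maxine): max(8, 5) = 8

8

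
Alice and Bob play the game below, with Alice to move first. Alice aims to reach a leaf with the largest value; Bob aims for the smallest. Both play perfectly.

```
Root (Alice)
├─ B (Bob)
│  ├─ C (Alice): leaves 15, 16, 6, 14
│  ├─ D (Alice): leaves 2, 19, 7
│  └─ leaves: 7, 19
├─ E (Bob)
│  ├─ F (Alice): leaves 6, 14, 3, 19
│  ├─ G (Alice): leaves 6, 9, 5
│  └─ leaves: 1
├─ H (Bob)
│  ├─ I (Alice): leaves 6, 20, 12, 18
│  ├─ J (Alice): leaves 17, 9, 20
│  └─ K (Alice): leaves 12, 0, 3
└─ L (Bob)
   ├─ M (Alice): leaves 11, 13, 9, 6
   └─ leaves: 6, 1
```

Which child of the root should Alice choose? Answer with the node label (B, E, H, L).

H

C (Alice): max(15, 16, 6, 14) = 16
D (Alice): max(2, 19, 7) = 19
B (Bob): min(16, 19, 7, 19) = 7
F (Alice): max(6, 14, 3, 19) = 19
G (Alice): max(6, 9, 5) = 9
E (Bob): min(19, 9, 1) = 1
I (Alice): max(6, 20, 12, 18) = 20
J (Alice): max(17, 9, 20) = 20
K (Alice): max(12, 0, 3) = 12
H (Bob): min(20, 20, 12) = 12
M (Alice): max(11, 13, 9, 6) = 13
L (Bob): min(13, 6, 1) = 1
Root (Alice): max(7, 1, 12, 1) = 12
Alice picks the child with the highest value: H (value 12).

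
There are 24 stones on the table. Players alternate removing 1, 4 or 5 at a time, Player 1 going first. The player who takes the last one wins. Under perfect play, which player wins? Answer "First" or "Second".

W/L table (W = player to move can force a win):
i:   0  1  2  3  4  5  6  7  8  9 10 11 12 13 14 15 16 17 18 19 20 21 22 23 24
     L  W  L  W  W  W  W  W  L  W  L  W  W  W  W  W  L  W  L  W  W  W  W  W  L
Position 24 is L, so the second player wins.

Second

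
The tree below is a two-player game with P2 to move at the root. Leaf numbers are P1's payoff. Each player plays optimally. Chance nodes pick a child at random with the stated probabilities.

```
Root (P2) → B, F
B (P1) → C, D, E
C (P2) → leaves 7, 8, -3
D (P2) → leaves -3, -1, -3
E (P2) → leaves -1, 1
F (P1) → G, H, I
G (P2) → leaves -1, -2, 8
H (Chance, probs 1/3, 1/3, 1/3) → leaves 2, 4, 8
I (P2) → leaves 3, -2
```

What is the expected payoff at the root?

-1

C (P2): min(7, 8, -3) = -3
D (P2): min(-3, -1, -3) = -3
E (P2): min(-1, 1) = -1
B (P1): max(-3, -3, -1) = -1
G (P2): min(-1, -2, 8) = -2
H (Chance): 1/3·2 + 1/3·4 + 1/3·8 = 4.67
I (P2): min(3, -2) = -2
F (P1): max(-2, 4.67, -2) = 4.67
Root (P2): min(-1, 4.67) = -1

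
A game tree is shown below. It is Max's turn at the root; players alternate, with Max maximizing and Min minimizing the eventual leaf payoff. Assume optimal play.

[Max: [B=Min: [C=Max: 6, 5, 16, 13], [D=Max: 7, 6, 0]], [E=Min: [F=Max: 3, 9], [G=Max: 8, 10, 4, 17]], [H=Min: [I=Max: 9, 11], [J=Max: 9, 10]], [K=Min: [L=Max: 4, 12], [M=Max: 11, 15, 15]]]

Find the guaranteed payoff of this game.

12

C (Max): max(6, 5, 16, 13) = 16
D (Max): max(7, 6, 0) = 7
B (Min): min(16, 7) = 7
F (Max): max(3, 9) = 9
G (Max): max(8, 10, 4, 17) = 17
E (Min): min(9, 17) = 9
I (Max): max(9, 11) = 11
J (Max): max(9, 10) = 10
H (Min): min(11, 10) = 10
L (Max): max(4, 12) = 12
M (Max): max(11, 15, 15) = 15
K (Min): min(12, 15) = 12
Root (Max): max(7, 9, 10, 12) = 12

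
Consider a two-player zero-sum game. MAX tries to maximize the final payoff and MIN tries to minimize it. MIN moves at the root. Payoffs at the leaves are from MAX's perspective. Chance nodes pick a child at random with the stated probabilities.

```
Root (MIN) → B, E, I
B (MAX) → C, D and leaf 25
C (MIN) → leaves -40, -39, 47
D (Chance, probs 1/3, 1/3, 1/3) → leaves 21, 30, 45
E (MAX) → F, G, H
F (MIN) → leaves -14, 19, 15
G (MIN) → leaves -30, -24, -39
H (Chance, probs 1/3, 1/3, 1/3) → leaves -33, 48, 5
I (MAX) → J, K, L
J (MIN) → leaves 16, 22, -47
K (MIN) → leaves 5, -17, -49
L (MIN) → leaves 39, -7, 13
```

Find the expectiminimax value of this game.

-7

C (MIN): min(-40, -39, 47) = -40
D (Chance): 1/3·21 + 1/3·30 + 1/3·45 = 32
B (MAX): max(-40, 32, 25) = 32
F (MIN): min(-14, 19, 15) = -14
G (MIN): min(-30, -24, -39) = -39
H (Chance): 1/3·-33 + 1/3·48 + 1/3·5 = 6.67
E (MAX): max(-14, -39, 6.67) = 6.67
J (MIN): min(16, 22, -47) = -47
K (MIN): min(5, -17, -49) = -49
L (MIN): min(39, -7, 13) = -7
I (MAX): max(-47, -49, -7) = -7
Root (MIN): min(32, 6.67, -7) = -7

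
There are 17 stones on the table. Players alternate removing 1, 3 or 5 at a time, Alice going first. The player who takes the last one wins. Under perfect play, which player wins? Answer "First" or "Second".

First

Mark each pile size as W (mover wins) or L (mover loses):
i:   0  1  2  3  4  5  6  7  8  9 10 11 12 13 14 15 16 17
     L  W  L  W  L  W  L  W  L  W  L  W  L  W  L  W  L  W
Position 17 is W, so the first player wins.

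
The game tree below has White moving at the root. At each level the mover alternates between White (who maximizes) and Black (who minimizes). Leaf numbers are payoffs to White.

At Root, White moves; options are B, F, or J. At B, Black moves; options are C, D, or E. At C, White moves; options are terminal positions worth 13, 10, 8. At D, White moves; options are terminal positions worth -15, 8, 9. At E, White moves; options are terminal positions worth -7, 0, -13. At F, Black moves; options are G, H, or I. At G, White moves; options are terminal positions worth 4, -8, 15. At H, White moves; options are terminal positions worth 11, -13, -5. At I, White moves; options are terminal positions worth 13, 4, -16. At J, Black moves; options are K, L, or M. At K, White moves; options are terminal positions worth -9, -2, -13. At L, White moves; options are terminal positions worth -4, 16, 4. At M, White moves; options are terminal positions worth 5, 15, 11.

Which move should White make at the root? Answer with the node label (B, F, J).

F

C (White): max(13, 10, 8) = 13
D (White): max(-15, 8, 9) = 9
E (White): max(-7, 0, -13) = 0
B (Black): min(13, 9, 0) = 0
G (White): max(4, -8, 15) = 15
H (White): max(11, -13, -5) = 11
I (White): max(13, 4, -16) = 13
F (Black): min(15, 11, 13) = 11
K (White): max(-9, -2, -13) = -2
L (White): max(-4, 16, 4) = 16
M (White): max(5, 15, 11) = 15
J (Black): min(-2, 16, 15) = -2
Root (White): max(0, 11, -2) = 11
White picks the child with the highest value: F (value 11).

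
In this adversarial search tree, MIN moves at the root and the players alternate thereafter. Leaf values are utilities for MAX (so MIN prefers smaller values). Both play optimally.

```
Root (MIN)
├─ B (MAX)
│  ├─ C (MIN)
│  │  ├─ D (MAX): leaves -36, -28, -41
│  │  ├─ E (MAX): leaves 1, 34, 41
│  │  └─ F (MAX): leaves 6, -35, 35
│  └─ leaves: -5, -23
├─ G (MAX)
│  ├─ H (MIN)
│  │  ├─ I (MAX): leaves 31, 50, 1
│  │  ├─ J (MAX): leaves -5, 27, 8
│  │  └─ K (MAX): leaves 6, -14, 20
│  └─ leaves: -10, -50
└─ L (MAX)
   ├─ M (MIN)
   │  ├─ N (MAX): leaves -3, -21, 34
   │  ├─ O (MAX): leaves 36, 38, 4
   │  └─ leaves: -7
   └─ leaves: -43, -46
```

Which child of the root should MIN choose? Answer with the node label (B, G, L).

L

D (MAX): max(-36, -28, -41) = -28
E (MAX): max(1, 34, 41) = 41
F (MAX): max(6, -35, 35) = 35
C (MIN): min(-28, 41, 35) = -28
B (MAX): max(-28, -5, -23) = -5
I (MAX): max(31, 50, 1) = 50
J (MAX): max(-5, 27, 8) = 27
K (MAX): max(6, -14, 20) = 20
H (MIN): min(50, 27, 20) = 20
G (MAX): max(20, -10, -50) = 20
N (MAX): max(-3, -21, 34) = 34
O (MAX): max(36, 38, 4) = 38
M (MIN): min(34, 38, -7) = -7
L (MAX): max(-7, -43, -46) = -7
Root (MIN): min(-5, 20, -7) = -7
MIN picks the child with the lowest value: L (value -7).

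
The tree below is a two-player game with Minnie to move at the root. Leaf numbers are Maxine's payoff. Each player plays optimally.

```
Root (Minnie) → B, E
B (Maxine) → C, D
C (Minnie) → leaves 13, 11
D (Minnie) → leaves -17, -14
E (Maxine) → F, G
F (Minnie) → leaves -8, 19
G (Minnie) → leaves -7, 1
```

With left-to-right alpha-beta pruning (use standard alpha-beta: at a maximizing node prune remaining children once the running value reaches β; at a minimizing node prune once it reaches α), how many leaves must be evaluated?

7

C [α=-∞,β=+∞]: v=11
D [α=11,β=+∞]: v=-17 after child 1 ≤ α → α-cutoff, skip 1
B [α=-∞,β=+∞]: v=11
F [α=-∞,β=11]: v=-8
G [α=-8,β=11]: v=-7
E [α=-∞,β=11]: v=-7
Root [α=-∞,β=+∞]: v=-7
Leaves evaluated: 7 of 8.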